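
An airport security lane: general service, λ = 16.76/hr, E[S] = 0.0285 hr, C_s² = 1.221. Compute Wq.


ρ = λ·E[S] = 16.76·0.0285 = 0.4777
E[S²] = E[S]²(1+C_s²) = 0.0285²·(1+1.221) = 0.001804
Wq = λ·E[S²]/(2(1−ρ)) = 16.76·0.001804/(2·0.5223) = 0.02894 hr

Final: 0.02894 hr


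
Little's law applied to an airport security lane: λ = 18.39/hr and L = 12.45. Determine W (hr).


W = L/λ = 12.45/18.39 = 0.6770 hr

Final: 0.6770 hr


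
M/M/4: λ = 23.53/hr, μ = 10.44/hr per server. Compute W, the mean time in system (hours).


a = 2.2538; ρ = 0.5635; P₀ = 0.098379
Lq = P₀·a^c·ρ/(c!(1−ρ)²) = 0.31274
Wq = Lq/λ = 0.31274/23.53 = 0.01329 hr
W = Wq + 1/μ = 0.01329 + 0.09579 = 0.10908 hr

Final: 0.10908 hr


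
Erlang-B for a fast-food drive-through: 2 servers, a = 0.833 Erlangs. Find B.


B(c,a) = (a^c/c!) / Σ_{k=0}^{c} a^k/k!
a^2/2! = 0.346944
Σ terms (k=0..2): 1.00000 + 0.83300 + 0.34694 = 2.179944
B = 0.346944/2.179944 = 0.159153

Final: 0.159153


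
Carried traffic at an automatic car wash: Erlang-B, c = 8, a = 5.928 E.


B(8,5.928) = 0.117894 (Erlang-B)
Carried load = a(1 − B) = 5.928·(1 − 0.117894) = 5.928·0.882106 = 5.2291 E

Final: 5.2291 Erlangs


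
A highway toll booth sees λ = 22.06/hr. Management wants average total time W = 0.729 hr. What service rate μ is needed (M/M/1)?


W = 1/(μ−λ) ⇒ μ − λ = 1/W = 1/0.729 = 1.3717
μ = λ + 1/W = 22.06 + 1.3717 = 23.4317 per hr

Final: 23.4317 /hr


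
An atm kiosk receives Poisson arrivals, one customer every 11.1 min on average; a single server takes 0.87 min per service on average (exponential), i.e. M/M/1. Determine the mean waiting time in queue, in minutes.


λ = 60/11.1 = 5.4054 /hr
μ = 60/0.87 = 68.9655 /hr
ρ = λ/μ = 5.4054/68.9655 = 0.07838
Wq = ρ/(μ−λ) = 0.07838/(68.9655−5.4054) = 0.001233 hr
In minutes: 0.001233·60 = 0.07399 min

Final: 0.07399 min


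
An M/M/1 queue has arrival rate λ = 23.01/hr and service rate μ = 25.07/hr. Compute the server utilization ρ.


ρ = λ/μ = 23.01/25.07 = 0.9178

Final: 0.9178


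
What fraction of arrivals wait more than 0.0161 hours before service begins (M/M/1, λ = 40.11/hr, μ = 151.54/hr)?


ρ = 40.11/151.54 = 0.2647
P(Wq > t) = ρ·e^{−(μ−λ)t} = 0.2647·e^{−1.7940}
= 0.2647·0.166290 = 0.044014

Final: 0.044014


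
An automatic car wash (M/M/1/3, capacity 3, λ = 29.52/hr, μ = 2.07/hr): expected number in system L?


ρ = 29.52/2.07 = 14.2609
L = ρ[1 − (K+1)ρ^K + Kρ^(K+1)] / [(1−ρ)(1−ρ^(K+1))]
Numerator: 14.2609·(1 − 4·2900.267280 + 3·41360.333389) = 1604075.886229
Denominator: (-13.2609)·(-41359.333389) = 548460.725380
L = 1604075.886229/548460.725380 = 2.9247

Final: 2.9247


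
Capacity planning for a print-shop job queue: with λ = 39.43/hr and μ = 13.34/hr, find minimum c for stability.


Stability requires cμ > λ ⇔ c > λ/μ.
λ/μ = 39.43/13.34 = 2.9558
Minimum integer c = ⌊2.9558⌋ + 1 = 3
Check: 3·13.34 = 40.02 > 39.43, while 2·13.34 = 26.68 ≤ 39.43

Final: 3 servers


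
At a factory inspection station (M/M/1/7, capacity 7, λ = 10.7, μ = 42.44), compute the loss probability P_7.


ρ = λ/μ = 10.7/42.44 = 0.2521
P_K = (1−ρ)ρ^K/(1−ρ^(K+1)) = (0.7479·0.00006475)/(1 − 0.00001633)
= 0.00004843/0.999984 = 0.00004843

Final: 0.00004843


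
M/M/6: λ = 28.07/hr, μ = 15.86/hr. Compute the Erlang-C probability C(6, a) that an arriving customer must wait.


a = λ/μ = 1.7699; ρ = a/6 = 0.2950
P₀ = 0.170237 (from M/M/c formula)
C(c,a) = [a^c/(c!(1−ρ))]·P₀ = [30.73515/(720·0.7050)]·0.170237
= 0.06055·0.170237 = 0.010308

Final: 0.010308


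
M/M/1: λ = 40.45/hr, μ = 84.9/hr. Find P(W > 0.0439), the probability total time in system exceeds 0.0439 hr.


W ~ Exponential(μ−λ) for M/M/1.
μ − λ = 84.9 − 40.45 = 44.4500
P(W > t) = e^{−(μ−λ)t} = e^{−1.9514} = 0.142081

Final: 0.142081


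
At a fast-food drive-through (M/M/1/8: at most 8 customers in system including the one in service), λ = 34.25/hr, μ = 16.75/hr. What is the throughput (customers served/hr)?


ρ = 2.0448; P_K = (1−ρ)ρ^8/(1−ρ^9) = 0.511768
λ_eff = λ(1 − P_K) = 34.25·(1 − 0.511768) = 34.25·0.488232 = 16.7220 /hr

Final: 16.7220 /hr


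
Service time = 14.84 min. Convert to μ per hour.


μ = 1/(service time) in consistent units.
1 hour = 60 min, so μ = 60/14.84 = 4.0431 per hour

Final: 4.0431 /hr


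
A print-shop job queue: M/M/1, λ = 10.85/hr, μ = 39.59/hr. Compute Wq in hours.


ρ = 10.85/39.59 = 0.2741
Wq = ρ/(μ−λ) = 0.2741/(39.59 − 10.85) = 0.2741/28.74 = 0.009536 hr

Final: 0.009536 hr


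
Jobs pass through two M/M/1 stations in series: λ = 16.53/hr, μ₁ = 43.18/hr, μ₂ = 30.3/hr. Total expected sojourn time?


Each node sees arrival rate λ = 16.53/hr (tandem ⇒ throughput preserved).
W₁ = 1/(μ₁−λ) = 1/(43.18−16.53) = 0.03752 hr
W₂ = 1/(μ₂−λ) = 1/(30.3−16.53) = 0.07262 hr
W_total = W₁ + W₂ = 0.03752 + 0.07262 = 0.11015 hr

Final: 0.11015 hr


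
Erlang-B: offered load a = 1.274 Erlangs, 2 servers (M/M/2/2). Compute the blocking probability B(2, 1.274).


B(c,a) = (a^c/c!) / Σ_{k=0}^{c} a^k/k!
a^2/2! = 0.811538
Σ terms (k=0..2): 1.00000 + 1.27400 + 0.81154 = 3.085538
B = 0.811538/3.085538 = 0.263013

Final: 0.263013


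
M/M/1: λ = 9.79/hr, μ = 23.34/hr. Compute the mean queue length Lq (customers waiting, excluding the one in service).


ρ = 9.79/23.34 = 0.4195
Lq = ρ²/(1−ρ) = 0.1759/0.5805 = 0.3031

Final: 0.3031


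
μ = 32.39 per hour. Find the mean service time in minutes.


Mean service time = 1/μ = 1/32.39 hour = 0.03087 hour
In minutes: 0.03087 × 60 = 1.8524 min

Final: 1.8524 min


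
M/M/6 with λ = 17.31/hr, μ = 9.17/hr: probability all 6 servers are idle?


a = λ/μ = 17.31/9.17 = 1.8877; ρ = a/c = 0.3146
Σ_{k=0}^{5} a^k/k! (terms k=0..5) = 1.00000 + 1.88768 + 1.78166 + 1.12107 + 0.52905 + 0.19974 = 6.51920
Tail: a^6/(6!(1−ρ)) = 45.24456/(720·0.6854) = 0.09168
P₀ = 1/(6.51920 + 0.09168) = 1/6.61088 = 0.151266

Final: 0.151266


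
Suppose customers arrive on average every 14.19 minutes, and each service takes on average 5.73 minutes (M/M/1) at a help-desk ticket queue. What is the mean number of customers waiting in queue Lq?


λ = 60/14.19 = 4.2283 /hr
μ = 60/5.73 = 10.4712 /hr
ρ = λ/μ = 4.2283/10.4712 = 0.4038
Lq = ρ²/(1−ρ) = 0.1631/0.5962 = 0.2735

Final: 0.2735


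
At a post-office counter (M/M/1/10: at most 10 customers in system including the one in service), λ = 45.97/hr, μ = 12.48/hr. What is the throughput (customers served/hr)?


ρ = 3.6835; P_K = (1−ρ)ρ^10/(1−ρ^11) = 0.728519
λ_eff = λ(1 − P_K) = 45.97·(1 − 0.728519) = 45.97·0.271481 = 12.4800 /hr

Final: 12.4800 /hr


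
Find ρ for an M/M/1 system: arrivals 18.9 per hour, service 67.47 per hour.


ρ = λ/μ = 18.9/67.47 = 0.2801

Final: 0.2801


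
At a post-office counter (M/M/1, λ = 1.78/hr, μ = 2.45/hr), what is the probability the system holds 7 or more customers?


ρ = 1.78/2.45 = 0.7265
P(N ≥ n) = ρ^n = 0.7265^7 = 0.106851

Final: 0.106851


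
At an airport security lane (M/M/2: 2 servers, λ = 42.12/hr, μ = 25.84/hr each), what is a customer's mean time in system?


a = 1.6300; ρ = 0.8150; P₀ = 0.101919
Lq = P₀·a^c·ρ/(c!(1−ρ)²) = 3.22487
Wq = Lq/λ = 3.22487/42.12 = 0.07656 hr
W = Wq + 1/μ = 0.07656 + 0.03870 = 0.11526 hr

Final: 0.11526 hr


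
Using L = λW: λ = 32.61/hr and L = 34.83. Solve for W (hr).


W = L/λ = 34.83/32.61 = 1.0681 hr

Final: 1.0681 hr


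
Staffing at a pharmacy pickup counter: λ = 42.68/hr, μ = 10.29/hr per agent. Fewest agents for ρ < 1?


Stability requires cμ > λ ⇔ c > λ/μ.
λ/μ = 42.68/10.29 = 4.1477
Minimum integer c = ⌊4.1477⌋ + 1 = 5
Check: 5·10.29 = 51.45 > 42.68, while 4·10.29 = 41.16 ≤ 42.68

Final: 5 servers


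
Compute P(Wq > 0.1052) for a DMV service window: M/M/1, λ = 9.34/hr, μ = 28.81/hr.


ρ = 9.34/28.81 = 0.3242
P(Wq > t) = ρ·e^{−(μ−λ)t} = 0.3242·e^{−2.0482}
= 0.3242·0.128961 = 0.041808

Final: 0.041808


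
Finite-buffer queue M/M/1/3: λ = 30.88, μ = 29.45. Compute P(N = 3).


ρ = λ/μ = 30.88/29.45 = 1.0486
P_K = (1−ρ)ρ^K/(1−ρ^(K+1)) = (-0.04856·1.152858)/(1 − 1.208838)
= -0.055979/-0.208838 = 0.268051

Final: 0.268051


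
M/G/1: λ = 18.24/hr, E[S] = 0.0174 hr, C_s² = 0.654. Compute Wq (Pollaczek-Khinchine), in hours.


ρ = λ·E[S] = 18.24·0.0174 = 0.3174
E[S²] = E[S]²(1+C_s²) = 0.0174²·(1+0.654) = 0.0005008
Wq = λ·E[S²]/(2(1−ρ)) = 18.24·0.0005008/(2·0.6826) = 0.006690 hr

Final: 0.006690 hr


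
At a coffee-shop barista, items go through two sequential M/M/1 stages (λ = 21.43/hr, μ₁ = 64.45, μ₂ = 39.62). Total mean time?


Each node sees arrival rate λ = 21.43/hr (tandem ⇒ throughput preserved).
W₁ = 1/(μ₁−λ) = 1/(64.45−21.43) = 0.02325 hr
W₂ = 1/(μ₂−λ) = 1/(39.62−21.43) = 0.05498 hr
W_total = W₁ + W₂ = 0.02325 + 0.05498 = 0.07822 hr

Final: 0.07822 hr


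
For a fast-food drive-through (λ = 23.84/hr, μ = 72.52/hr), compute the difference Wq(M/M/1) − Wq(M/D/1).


ρ = 23.84/72.52 = 0.3287
Wq(M/M/1) = ρ/(μ−λ) = 0.3287/48.68 = 0.006753 hr
Wq(M/D/1) = ρ/(2(μ−λ)) = 0.003377 hr
Savings = 0.006753 − 0.003377 = 0.003377 hr

Final: 0.003377 hr


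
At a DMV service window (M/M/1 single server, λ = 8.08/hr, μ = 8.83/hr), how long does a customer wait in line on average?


ρ = 8.08/8.83 = 0.9151
Wq = ρ/(μ−λ) = 0.9151/(8.83 − 8.08) = 0.9151/0.7500 = 1.2201 hr

Final: 1.2201 hr


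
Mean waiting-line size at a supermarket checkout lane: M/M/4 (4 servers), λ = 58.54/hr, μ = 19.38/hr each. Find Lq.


a = λ/μ = 3.0206; ρ = a/4 = 0.7552
P₀ = 0.036571
Lq = P₀·a^c·ρ / (c!·(1−ρ)²) = 0.036571·83.25221·0.7552/(24·0.05995)
= 1.59807

Final: 1.59807


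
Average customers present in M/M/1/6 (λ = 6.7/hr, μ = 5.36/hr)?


ρ = 6.7/5.36 = 1.2500
L = ρ[1 − (K+1)ρ^K + Kρ^(K+1)] / [(1−ρ)(1−ρ^(K+1))]
Numerator: 1.2500·(1 − 7·3.814697 + 6·4.768372) = 3.634186
Denominator: (-0.2500)·(-3.768372) = 0.942093
L = 3.634186/0.942093 = 3.8576

Final: 3.8576


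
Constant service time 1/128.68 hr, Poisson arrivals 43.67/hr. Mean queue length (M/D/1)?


ρ = 43.67/128.68 = 0.3394
M/D/1: Lq = ρ²/(2(1−ρ)) = 0.1152/(2·0.6606) = 0.08717

Final: 0.08717


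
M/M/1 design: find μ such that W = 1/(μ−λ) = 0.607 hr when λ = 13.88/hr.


W = 1/(μ−λ) ⇒ μ − λ = 1/W = 1/0.607 = 1.6474
μ = λ + 1/W = 13.88 + 1.6474 = 15.5274 per hr

Final: 15.5274 /hr


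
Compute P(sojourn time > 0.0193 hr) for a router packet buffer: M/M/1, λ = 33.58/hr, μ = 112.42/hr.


W ~ Exponential(μ−λ) for M/M/1.
μ − λ = 112.42 − 33.58 = 78.8400
P(W > t) = e^{−(μ−λ)t} = e^{−1.5216} = 0.218360

Final: 0.218360


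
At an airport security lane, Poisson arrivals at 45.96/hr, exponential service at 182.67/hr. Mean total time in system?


W = 1/(μ−λ) = 1/(182.67 − 45.96) = 1/136.71 = 0.007315 hr

Final: 0.007315 hr


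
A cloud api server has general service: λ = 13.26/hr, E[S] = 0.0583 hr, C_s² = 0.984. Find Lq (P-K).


ρ = λ·E[S] = 13.26·0.0583 = 0.7731
Lq = ρ²(1+C_s²)/(2(1−ρ)) = 0.5976·(1+0.984)/(2·0.2269)
= 0.5976·1.9840/0.4539 = 2.61229

Final: 2.61229


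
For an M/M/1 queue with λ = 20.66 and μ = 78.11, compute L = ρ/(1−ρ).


ρ = λ/μ = 20.66/78.11 = 0.2645
L = ρ/(1−ρ) = 0.2645/(1 − 0.2645) = 0.2645/0.7355 = 0.3596

Final: 0.3596


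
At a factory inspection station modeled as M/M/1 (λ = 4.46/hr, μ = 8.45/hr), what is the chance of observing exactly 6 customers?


ρ = 4.46/8.45 = 0.5278
P_n = (1−ρ)·ρ^n = (1 − 0.5278)·0.5278^6 = 0.4722·0.021621 = 0.010209

Final: 0.010209


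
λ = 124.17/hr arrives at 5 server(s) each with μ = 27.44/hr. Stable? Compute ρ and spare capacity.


Total capacity cμ = 5·27.44 = 137.20/hr
ρ = λ/(cμ) = 124.17/137.20 = 0.9050
Stable ⇔ ρ < 1: YES
Spare capacity = cμ − λ = 137.20 − 124.17 = 13.03/hr

Final: ρ = 0.9050; stable; margin = 13.03/hr


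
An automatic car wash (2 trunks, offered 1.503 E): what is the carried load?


B(2,1.503) = 0.310944 (Erlang-B)
Carried load = a(1 − B) = 1.503·(1 − 0.310944) = 1.503·0.689056 = 1.0357 E

Final: 1.0357 Erlangs


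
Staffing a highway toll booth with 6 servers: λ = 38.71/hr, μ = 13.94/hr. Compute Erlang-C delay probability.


a = λ/μ = 2.7769; ρ = a/6 = 0.4628
P₀ = 0.061575 (from M/M/c formula)
C(c,a) = [a^c/(c!(1−ρ))]·P₀ = [458.52433/(720·0.5372)]·0.061575
= 1.18552·0.061575 = 0.072998

Final: 0.072998


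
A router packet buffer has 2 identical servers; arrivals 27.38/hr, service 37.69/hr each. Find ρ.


ρ = λ/(cμ) = 27.38/(2·37.69) = 27.38/75.38 = 0.3632

Final: 0.3632


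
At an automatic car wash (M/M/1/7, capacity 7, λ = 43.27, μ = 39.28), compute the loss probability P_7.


ρ = λ/μ = 43.27/39.28 = 1.1016
P_K = (1−ρ)ρ^K/(1−ρ^(K+1)) = (-0.1016·1.968375)/(1 − 2.168320)
= -0.199944/-1.168320 = 0.171138

Final: 0.171138


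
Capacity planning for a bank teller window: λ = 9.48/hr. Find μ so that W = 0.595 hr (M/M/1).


W = 1/(μ−λ) ⇒ μ − λ = 1/W = 1/0.595 = 1.6807
μ = λ + 1/W = 9.48 + 1.6807 = 11.1607 per hr

Final: 11.1607 /hr


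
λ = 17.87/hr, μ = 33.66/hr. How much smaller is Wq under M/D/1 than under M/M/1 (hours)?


ρ = 17.87/33.66 = 0.5309
Wq(M/M/1) = ρ/(μ−λ) = 0.5309/15.79 = 0.03362 hr
Wq(M/D/1) = ρ/(2(μ−λ)) = 0.01681 hr
Savings = 0.03362 − 0.01681 = 0.01681 hr

Final: 0.01681 hr


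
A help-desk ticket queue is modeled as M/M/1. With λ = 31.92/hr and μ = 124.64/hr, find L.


ρ = λ/μ = 31.92/124.64 = 0.2561
L = ρ/(1−ρ) = 0.2561/(1 − 0.2561) = 0.2561/0.7439 = 0.3443

Final: 0.3443


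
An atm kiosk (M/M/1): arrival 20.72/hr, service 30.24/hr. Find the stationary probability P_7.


ρ = 20.72/30.24 = 0.6852
P_n = (1−ρ)·ρ^n = (1 − 0.6852)·0.6852^7 = 0.3148·0.070902 = 0.022321

Final: 0.022321


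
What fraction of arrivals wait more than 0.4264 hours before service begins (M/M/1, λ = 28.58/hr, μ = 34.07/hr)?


ρ = 28.58/34.07 = 0.8389
P(Wq > t) = ρ·e^{−(μ−λ)t} = 0.8389·e^{−2.3409}
= 0.8389·0.096238 = 0.080730

Final: 0.080730


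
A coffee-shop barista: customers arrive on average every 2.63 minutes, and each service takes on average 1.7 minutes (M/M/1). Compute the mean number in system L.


λ = 60/2.63 = 22.8137 /hr
μ = 60/1.7 = 35.2941 /hr
ρ = λ/μ = 22.8137/35.2941 = 0.6464
L = ρ/(1−ρ) = 0.6464/0.3536 = 1.8280

Final: 1.8280


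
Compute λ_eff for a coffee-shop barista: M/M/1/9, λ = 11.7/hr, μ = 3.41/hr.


ρ = 3.4311; P_K = (1−ρ)ρ^9/(1−ρ^10) = 0.708550
λ_eff = λ(1 − P_K) = 11.7·(1 − 0.708550) = 11.7·0.291450 = 3.4100 /hr

Final: 3.4100 /hr


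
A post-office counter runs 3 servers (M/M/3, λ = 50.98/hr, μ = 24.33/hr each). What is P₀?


a = λ/μ = 50.98/24.33 = 2.0954; ρ = a/c = 0.6985
Σ_{k=0}^{2} a^k/k! (terms k=0..2) = 1.00000 + 2.09536 + 2.19526 = 5.29061
Tail: a^3/(3!(1−ρ)) = 9.19969/(6·0.3015) = 5.08470
P₀ = 1/(5.29061 + 5.08470) = 1/10.37531 = 0.096383

Final: 0.096383


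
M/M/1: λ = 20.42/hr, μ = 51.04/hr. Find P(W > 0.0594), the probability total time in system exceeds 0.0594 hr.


W ~ Exponential(μ−λ) for M/M/1.
μ − λ = 51.04 − 20.42 = 30.6200
P(W > t) = e^{−(μ−λ)t} = e^{−1.8188} = 0.162216

Final: 0.162216


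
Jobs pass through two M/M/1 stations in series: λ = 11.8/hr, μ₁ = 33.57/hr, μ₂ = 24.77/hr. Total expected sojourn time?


Each node sees arrival rate λ = 11.8/hr (tandem ⇒ throughput preserved).
W₁ = 1/(μ₁−λ) = 1/(33.57−11.8) = 0.04593 hr
W₂ = 1/(μ₂−λ) = 1/(24.77−11.8) = 0.07710 hr
W_total = W₁ + W₂ = 0.04593 + 0.07710 = 0.12304 hr

Final: 0.12304 hr


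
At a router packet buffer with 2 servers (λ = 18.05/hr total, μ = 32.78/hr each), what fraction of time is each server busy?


ρ = λ/(cμ) = 18.05/(2·32.78) = 18.05/65.56 = 0.2753

Final: 0.2753


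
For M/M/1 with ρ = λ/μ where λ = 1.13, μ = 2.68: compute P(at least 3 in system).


ρ = 1.13/2.68 = 0.4216
P(N ≥ n) = ρ^n = 0.4216^3 = 0.074960

Final: 0.074960


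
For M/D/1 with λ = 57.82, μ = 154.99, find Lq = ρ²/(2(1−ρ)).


ρ = 57.82/154.99 = 0.3731
M/D/1: Lq = ρ²/(2(1−ρ)) = 0.1392/(2·0.6269) = 0.11099

Final: 0.11099


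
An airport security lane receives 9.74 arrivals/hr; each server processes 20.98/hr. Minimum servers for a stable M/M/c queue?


Stability requires cμ > λ ⇔ c > λ/μ.
λ/μ = 9.74/20.98 = 0.4643
Minimum integer c = ⌊0.4643⌋ + 1 = 1
Check: 1·20.98 = 20.98 > 9.74, while 0·20.98 = 0.00 ≤ 9.74

Final: 1 servers


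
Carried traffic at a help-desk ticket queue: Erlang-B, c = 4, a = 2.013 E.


B(4,2.013) = 0.096597 (Erlang-B)
Carried load = a(1 − B) = 2.013·(1 − 0.096597) = 2.013·0.903403 = 1.8186 E

Final: 1.8186 Erlangs


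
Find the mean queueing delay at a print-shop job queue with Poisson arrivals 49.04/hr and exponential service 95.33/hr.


ρ = 49.04/95.33 = 0.5144
Wq = ρ/(μ−λ) = 0.5144/(95.33 − 49.04) = 0.5144/46.29 = 0.01111 hr

Final: 0.01111 hr


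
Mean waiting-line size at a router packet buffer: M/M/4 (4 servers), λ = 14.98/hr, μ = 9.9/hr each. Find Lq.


a = λ/μ = 1.5131; ρ = a/4 = 0.3783
P₀ = 0.218025
Lq = P₀·a^c·ρ / (c!·(1−ρ)²) = 0.218025·5.24211·0.3783/(24·0.38653)
= 0.04660

Final: 0.04660


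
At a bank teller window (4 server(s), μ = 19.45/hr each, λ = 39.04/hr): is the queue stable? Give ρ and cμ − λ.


Total capacity cμ = 4·19.45 = 77.80/hr
ρ = λ/(cμ) = 39.04/77.80 = 0.5018
Stable ⇔ ρ < 1: YES
Spare capacity = cμ − λ = 77.80 − 39.04 = 38.76/hr

Final: ρ = 0.5018; stable; margin = 38.76/hr


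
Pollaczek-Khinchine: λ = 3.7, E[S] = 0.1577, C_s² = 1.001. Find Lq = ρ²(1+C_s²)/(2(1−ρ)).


ρ = λ·E[S] = 3.7·0.1577 = 0.5835
Lq = ρ²(1+C_s²)/(2(1−ρ)) = 0.3405·(1+1.001)/(2·0.4165)
= 0.3405·2.0010/0.8330 = 0.81782

Final: 0.81782


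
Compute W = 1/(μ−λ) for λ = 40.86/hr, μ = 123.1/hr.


W = 1/(μ−λ) = 1/(123.1 − 40.86) = 1/82.24 = 0.01216 hr

Final: 0.01216 hr


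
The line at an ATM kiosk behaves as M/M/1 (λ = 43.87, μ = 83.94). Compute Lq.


ρ = 43.87/83.94 = 0.5226
Lq = ρ²/(1−ρ) = 0.2731/0.4774 = 0.5722

Final: 0.5722


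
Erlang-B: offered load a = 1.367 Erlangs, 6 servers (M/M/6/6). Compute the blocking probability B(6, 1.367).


B(c,a) = (a^c/c!) / Σ_{k=0}^{c} a^k/k!
a^6/6! = 0.009063
Σ terms (k=0..6): 1.00000 + 1.36700 + 0.93434 + 0.42575 + 0.14550 + 0.03978 + 0.009063 = 3.921437
B = 0.009063/3.921437 = 0.002311

Final: 0.002311


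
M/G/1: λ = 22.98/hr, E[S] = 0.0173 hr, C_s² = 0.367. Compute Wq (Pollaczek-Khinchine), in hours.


ρ = λ·E[S] = 22.98·0.0173 = 0.3976
E[S²] = E[S]²(1+C_s²) = 0.0173²·(1+0.367) = 0.0004091
Wq = λ·E[S²]/(2(1−ρ)) = 22.98·0.0004091/(2·0.6024) = 0.007803 hr

Final: 0.007803 hr


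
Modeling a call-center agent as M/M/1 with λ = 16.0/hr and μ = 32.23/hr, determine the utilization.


ρ = λ/μ = 16.0/32.23 = 0.4964

Final: 0.4964


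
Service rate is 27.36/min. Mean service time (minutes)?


Mean service time = 1/μ = 1/27.36 minute = 0.03655 minute
In minutes: 0.03655 × 1 = 0.03655 min

Final: 0.03655 min


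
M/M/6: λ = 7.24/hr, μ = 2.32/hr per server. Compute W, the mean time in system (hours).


a = 3.1207; ρ = 0.5201; P₀ = 0.043203
Lq = P₀·a^c·ρ/(c!(1−ρ)²) = 0.12517
Wq = Lq/λ = 0.12517/7.24 = 0.01729 hr
W = Wq + 1/μ = 0.01729 + 0.43103 = 0.44832 hr

Final: 0.44832 hr


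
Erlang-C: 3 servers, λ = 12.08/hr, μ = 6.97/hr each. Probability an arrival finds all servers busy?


a = λ/μ = 1.7331; ρ = a/3 = 0.5777
P₀ = 0.158990 (from M/M/c formula)
C(c,a) = [a^c/(c!(1−ρ))]·P₀ = [5.20598/(6·0.4223)]·0.158990
= 2.05468·0.158990 = 0.326673

Final: 0.326673


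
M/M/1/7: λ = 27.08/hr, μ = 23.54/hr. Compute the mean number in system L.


ρ = 27.08/23.54 = 1.1504
L = ρ[1 − (K+1)ρ^K + Kρ^(K+1)] / [(1−ρ)(1−ρ^(K+1))]
Numerator: 1.1504·(1 − 8·2.666216 + 7·3.067168) = 1.311949
Denominator: (-0.1504)·(-2.067168) = 0.310866
L = 1.311949/0.310866 = 4.2203

Final: 4.2203


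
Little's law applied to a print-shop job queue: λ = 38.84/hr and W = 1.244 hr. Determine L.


L = λW = 38.84·1.244 = 48.3170

Final: 48.3170


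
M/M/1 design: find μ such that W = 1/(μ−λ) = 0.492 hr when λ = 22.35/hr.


W = 1/(μ−λ) ⇒ μ − λ = 1/W = 1/0.492 = 2.0325
μ = λ + 1/W = 22.35 + 2.0325 = 24.3825 per hr

Final: 24.3825 /hr


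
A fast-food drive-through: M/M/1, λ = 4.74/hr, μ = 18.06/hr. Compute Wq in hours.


ρ = 4.74/18.06 = 0.2625
Wq = ρ/(μ−λ) = 0.2625/(18.06 − 4.74) = 0.2625/13.32 = 0.01970 hr

Final: 0.01970 hr


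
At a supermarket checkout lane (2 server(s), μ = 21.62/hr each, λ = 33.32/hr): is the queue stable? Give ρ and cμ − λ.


Total capacity cμ = 2·21.62 = 43.24/hr
ρ = λ/(cμ) = 33.32/43.24 = 0.7706
Stable ⇔ ρ < 1: YES
Spare capacity = cμ − λ = 43.24 − 33.32 = 9.92/hr

Final: ρ = 0.7706; stable; margin = 9.92/hr


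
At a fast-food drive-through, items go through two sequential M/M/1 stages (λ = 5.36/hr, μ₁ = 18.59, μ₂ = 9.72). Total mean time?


Each node sees arrival rate λ = 5.36/hr (tandem ⇒ throughput preserved).
W₁ = 1/(μ₁−λ) = 1/(18.59−5.36) = 0.07559 hr
W₂ = 1/(μ₂−λ) = 1/(9.72−5.36) = 0.22936 hr
W_total = W₁ + W₂ = 0.07559 + 0.22936 = 0.30494 hr

Final: 0.30494 hr


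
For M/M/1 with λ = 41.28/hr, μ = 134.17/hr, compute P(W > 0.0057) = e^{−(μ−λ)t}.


W ~ Exponential(μ−λ) for M/M/1.
μ − λ = 134.17 − 41.28 = 92.8900
P(W > t) = e^{−(μ−λ)t} = e^{−0.5295} = 0.588915

Final: 0.588915


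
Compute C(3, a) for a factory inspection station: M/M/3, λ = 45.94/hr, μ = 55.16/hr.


a = λ/μ = 0.8328; ρ = a/3 = 0.2776
P₀ = 0.432347 (from M/M/c formula)
C(c,a) = [a^c/(c!(1−ρ))]·P₀ = [0.57770/(6·0.7224)]·0.432347
= 0.13328·0.432347 = 0.057625

Final: 0.057625


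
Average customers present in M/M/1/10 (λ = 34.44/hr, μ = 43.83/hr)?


ρ = 34.44/43.83 = 0.7858
L = ρ[1 − (K+1)ρ^K + Kρ^(K+1)] / [(1−ρ)(1−ρ^(K+1))]
Numerator: 0.7858·(1 − 11·0.089726 + 10·0.070503) = 0.564216
Denominator: (0.2142)·(0.929497) = 0.199132
L = 0.564216/0.199132 = 2.8334

Final: 2.8334


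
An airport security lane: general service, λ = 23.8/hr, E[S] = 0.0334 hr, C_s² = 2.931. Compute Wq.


ρ = λ·E[S] = 23.8·0.0334 = 0.7949
E[S²] = E[S]²(1+C_s²) = 0.0334²·(1+2.931) = 0.004385
Wq = λ·E[S²]/(2(1−ρ)) = 23.8·0.004385/(2·0.2051) = 0.25446 hr

Final: 0.25446 hr


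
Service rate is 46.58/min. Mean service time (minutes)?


Mean service time = 1/μ = 1/46.58 minute = 0.02147 minute
In minutes: 0.02147 × 1 = 0.02147 min

Final: 0.02147 min


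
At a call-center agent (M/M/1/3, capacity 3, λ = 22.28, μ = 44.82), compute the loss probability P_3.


ρ = λ/μ = 22.28/44.82 = 0.4971
P_K = (1−ρ)ρ^K/(1−ρ^(K+1)) = (0.5029·0.122837)/(1 − 0.061062)
= 0.061775/0.938938 = 0.065792

Final: 0.065792


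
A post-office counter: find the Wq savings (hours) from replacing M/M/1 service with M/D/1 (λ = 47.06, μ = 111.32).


ρ = 47.06/111.32 = 0.4227
Wq(M/M/1) = ρ/(μ−λ) = 0.4227/64.26 = 0.006579 hr
Wq(M/D/1) = ρ/(2(μ−λ)) = 0.003289 hr
Savings = 0.006579 − 0.003289 = 0.003289 hr

Final: 0.003289 hr


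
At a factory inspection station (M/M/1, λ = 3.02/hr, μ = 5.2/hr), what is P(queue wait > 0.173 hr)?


ρ = 3.02/5.2 = 0.5808
P(Wq > t) = ρ·e^{−(μ−λ)t} = 0.5808·e^{−0.3771}
= 0.5808·0.685820 = 0.398303

Final: 0.398303


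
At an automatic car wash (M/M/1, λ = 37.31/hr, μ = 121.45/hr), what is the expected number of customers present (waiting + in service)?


ρ = λ/μ = 37.31/121.45 = 0.3072
L = ρ/(1−ρ) = 0.3072/(1 − 0.3072) = 0.3072/0.6928 = 0.4434

Final: 0.4434


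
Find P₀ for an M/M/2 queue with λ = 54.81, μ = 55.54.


a = λ/μ = 54.81/55.54 = 0.9869; ρ = a/c = 0.4934
Σ_{k=0}^{1} a^k/k! (terms k=0..1) = 1.00000 + 0.98686 = 1.98686
Tail: a^2/(2!(1−ρ)) = 0.97389/(2·0.5066) = 0.96125
P₀ = 1/(1.98686 + 0.96125) = 1/2.94811 = 0.339201

Final: 0.339201


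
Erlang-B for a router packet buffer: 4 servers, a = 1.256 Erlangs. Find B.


B(c,a) = (a^c/c!) / Σ_{k=0}^{c} a^k/k!
a^4/4! = 0.103692
Σ terms (k=0..4): 1.00000 + 1.25600 + 0.78877 + 0.33023 + 0.10369 = 3.478691
B = 0.103692/3.478691 = 0.029808

Final: 0.029808


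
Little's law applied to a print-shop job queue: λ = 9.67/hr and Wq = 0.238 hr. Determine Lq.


Lq = λWq = 9.67·0.238 = 2.3015

Final: 2.3015


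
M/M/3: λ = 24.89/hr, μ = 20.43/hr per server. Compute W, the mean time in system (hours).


a = 1.2183; ρ = 0.4061; P₀ = 0.288358
Lq = P₀·a^c·ρ/(c!(1−ρ)²) = 0.10006
Wq = Lq/λ = 0.10006/24.89 = 0.004020 hr
W = Wq + 1/μ = 0.004020 + 0.04895 = 0.05297 hr

Final: 0.05297 hr


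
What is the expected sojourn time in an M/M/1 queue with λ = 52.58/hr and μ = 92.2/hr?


W = 1/(μ−λ) = 1/(92.2 − 52.58) = 1/39.62 = 0.02524 hr

Final: 0.02524 hr


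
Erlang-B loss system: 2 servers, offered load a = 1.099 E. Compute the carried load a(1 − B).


B(2,1.099) = 0.223427 (Erlang-B)
Carried load = a(1 − B) = 1.099·(1 − 0.223427) = 1.099·0.776573 = 0.8535 E

Final: 0.8535 Erlangs


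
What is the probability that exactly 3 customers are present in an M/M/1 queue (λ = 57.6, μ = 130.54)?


ρ = 57.6/130.54 = 0.4412
P_n = (1−ρ)·ρ^n = (1 − 0.4412)·0.4412^3 = 0.5588·0.085909 = 0.048002

Final: 0.048002


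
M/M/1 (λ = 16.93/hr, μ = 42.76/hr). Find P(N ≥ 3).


ρ = 16.93/42.76 = 0.3959
P(N ≥ n) = ρ^n = 0.3959^3 = 0.062067

Final: 0.062067


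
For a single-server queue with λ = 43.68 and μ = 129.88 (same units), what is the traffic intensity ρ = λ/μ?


ρ = λ/μ = 43.68/129.88 = 0.3363

Final: 0.3363


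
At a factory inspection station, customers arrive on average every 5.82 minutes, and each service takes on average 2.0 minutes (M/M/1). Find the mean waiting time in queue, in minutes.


λ = 60/5.82 = 10.3093 /hr
μ = 60/2.0 = 30.0000 /hr
ρ = λ/μ = 10.3093/30.0000 = 0.3436
Wq = ρ/(μ−λ) = 0.3436/(30.0000−10.3093) = 0.01745 hr
In minutes: 0.01745·60 = 1.047 min

Final: 1.047 min


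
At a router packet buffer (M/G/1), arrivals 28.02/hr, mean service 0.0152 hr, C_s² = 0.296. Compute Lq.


ρ = λ·E[S] = 28.02·0.0152 = 0.4259
Lq = ρ²(1+C_s²)/(2(1−ρ)) = 0.1814·(1+0.296)/(2·0.5741)
= 0.1814·1.2960/1.1482 = 0.20475

Final: 0.20475


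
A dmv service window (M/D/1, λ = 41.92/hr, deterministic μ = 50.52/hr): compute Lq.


ρ = 41.92/50.52 = 0.8298
M/D/1: Lq = ρ²/(2(1−ρ)) = 0.6885/(2·0.1702) = 2.02232

Final: 2.02232


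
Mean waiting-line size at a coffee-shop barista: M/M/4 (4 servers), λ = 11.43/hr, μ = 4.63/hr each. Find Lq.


a = λ/μ = 2.4687; ρ = a/4 = 0.6172
P₀ = 0.076535
Lq = P₀·a^c·ρ / (c!·(1−ρ)²) = 0.076535·37.14163·0.6172/(24·0.14656)
= 0.49878

Final: 0.49878


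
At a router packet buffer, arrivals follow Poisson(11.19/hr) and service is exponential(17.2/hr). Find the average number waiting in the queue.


ρ = 11.19/17.2 = 0.6506
Lq = ρ²/(1−ρ) = 0.4233/0.3494 = 1.2113

Final: 1.2113


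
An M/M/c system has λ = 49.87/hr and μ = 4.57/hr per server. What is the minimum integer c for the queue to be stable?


Stability requires cμ > λ ⇔ c > λ/μ.
λ/μ = 49.87/4.57 = 10.9125
Minimum integer c = ⌊10.9125⌋ + 1 = 11
Check: 11·4.57 = 50.27 > 49.87, while 10·4.57 = 45.70 ≤ 49.87

Final: 11 servers


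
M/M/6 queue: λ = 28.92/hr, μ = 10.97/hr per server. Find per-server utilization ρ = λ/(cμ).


ρ = λ/(cμ) = 28.92/(6·10.97) = 28.92/65.82 = 0.4394

Final: 0.4394


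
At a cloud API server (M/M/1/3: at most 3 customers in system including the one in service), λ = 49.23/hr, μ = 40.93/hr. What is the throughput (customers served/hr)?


ρ = 1.2028; P_K = (1−ρ)ρ^3/(1−ρ^4) = 0.322859
λ_eff = λ(1 − P_K) = 49.23·(1 − 0.322859) = 49.23·0.677141 = 33.3357 /hr

Final: 33.3357 /hr


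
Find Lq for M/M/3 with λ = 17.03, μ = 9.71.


a = λ/μ = 1.7539; ρ = a/3 = 0.5846
P₀ = 0.154882
Lq = P₀·a^c·ρ / (c!·(1−ρ)²) = 0.154882·5.39494·0.5846/(6·0.17254)
= 0.47187

Final: 0.47187


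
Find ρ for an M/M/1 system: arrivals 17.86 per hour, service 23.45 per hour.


ρ = λ/μ = 17.86/23.45 = 0.7616

Final: 0.7616


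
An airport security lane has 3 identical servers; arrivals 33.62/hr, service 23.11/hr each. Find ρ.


ρ = λ/(cμ) = 33.62/(3·23.11) = 33.62/69.33 = 0.4849

Final: 0.4849


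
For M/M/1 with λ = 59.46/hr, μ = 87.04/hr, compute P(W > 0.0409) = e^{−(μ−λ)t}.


W ~ Exponential(μ−λ) for M/M/1.
μ − λ = 87.04 − 59.46 = 27.5800
P(W > t) = e^{−(μ−λ)t} = e^{−1.1280} = 0.323673

Final: 0.323673


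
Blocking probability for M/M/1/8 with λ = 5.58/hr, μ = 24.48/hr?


ρ = λ/μ = 5.58/24.48 = 0.2279
P_K = (1−ρ)ρ^K/(1−ρ^(K+1)) = (0.7721·0.000007288)/(1 − 0.000001661)
= 0.000005626/0.999998 = 0.000005626

Final: 0.000005626


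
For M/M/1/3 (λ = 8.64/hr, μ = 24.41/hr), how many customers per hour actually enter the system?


ρ = 0.3540; P_K = (1−ρ)ρ^3/(1−ρ^4) = 0.029105
λ_eff = λ(1 − P_K) = 8.64·(1 − 0.029105) = 8.64·0.970895 = 8.3885 /hr

Final: 8.3885 /hr


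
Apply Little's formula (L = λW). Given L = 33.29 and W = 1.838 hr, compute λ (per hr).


λ = L/W = 33.29/1.838 = 18.1121 /hr

Final: 18.1121 /hr


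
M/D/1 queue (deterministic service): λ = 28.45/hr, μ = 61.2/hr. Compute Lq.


ρ = 28.45/61.2 = 0.4649
M/D/1: Lq = ρ²/(2(1−ρ)) = 0.2161/(2·0.5351) = 0.20192

Final: 0.20192


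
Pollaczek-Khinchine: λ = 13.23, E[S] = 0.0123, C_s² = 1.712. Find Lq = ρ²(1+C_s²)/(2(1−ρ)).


ρ = λ·E[S] = 13.23·0.0123 = 0.1627
Lq = ρ²(1+C_s²)/(2(1−ρ)) = 0.02648·(1+1.712)/(2·0.8373)
= 0.02648·2.7120/1.6745 = 0.04289

Final: 0.04289


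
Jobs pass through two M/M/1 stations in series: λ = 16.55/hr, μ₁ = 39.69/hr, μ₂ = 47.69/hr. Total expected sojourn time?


Each node sees arrival rate λ = 16.55/hr (tandem ⇒ throughput preserved).
W₁ = 1/(μ₁−λ) = 1/(39.69−16.55) = 0.04322 hr
W₂ = 1/(μ₂−λ) = 1/(47.69−16.55) = 0.03211 hr
W_total = W₁ + W₂ = 0.04322 + 0.03211 = 0.07533 hr

Final: 0.07533 hr


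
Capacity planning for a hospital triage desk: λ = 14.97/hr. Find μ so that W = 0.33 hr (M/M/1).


W = 1/(μ−λ) ⇒ μ − λ = 1/W = 1/0.33 = 3.0303
μ = λ + 1/W = 14.97 + 3.0303 = 18.0003 per hr

Final: 18.0003 /hr


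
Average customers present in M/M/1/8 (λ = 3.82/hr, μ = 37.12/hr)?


ρ = 3.82/37.12 = 0.1029
L = ρ[1 − (K+1)ρ^K + Kρ^(K+1)] / [(1−ρ)(1−ρ^(K+1))]
Numerator: 0.1029·(1 − 9·0.00000001258 + 8·0.000000001294) = 0.102909
Denominator: (0.8971)·(1.000000) = 0.897091
L = 0.102909/0.897091 = 0.1147

Final: 0.1147


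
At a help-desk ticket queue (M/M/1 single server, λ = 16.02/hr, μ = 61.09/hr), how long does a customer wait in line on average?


ρ = 16.02/61.09 = 0.2622
Wq = ρ/(μ−λ) = 0.2622/(61.09 − 16.02) = 0.2622/45.07 = 0.005818 hr

Final: 0.005818 hr


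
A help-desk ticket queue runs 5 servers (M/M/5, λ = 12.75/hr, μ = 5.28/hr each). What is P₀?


a = λ/μ = 12.75/5.28 = 2.4148; ρ = a/c = 0.4830
Σ_{k=0}^{4} a^k/k! (terms k=0..4) = 1.00000 + 2.41477 + 2.91556 + 2.34681 + 1.41675 = 10.09390
Tail: a^5/(5!(1−ρ)) = 82.10721/(120·0.5170) = 1.32334
P₀ = 1/(10.09390 + 1.32334) = 1/11.41724 = 0.087587

Final: 0.087587


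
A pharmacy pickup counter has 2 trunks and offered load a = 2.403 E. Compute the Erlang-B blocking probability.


B(c,a) = (a^c/c!) / Σ_{k=0}^{c} a^k/k!
a^2/2! = 2.887205
Σ terms (k=0..2): 1.00000 + 2.40300 + 2.88720 = 6.290204
B = 2.887205/6.290204 = 0.459000

Final: 0.459000


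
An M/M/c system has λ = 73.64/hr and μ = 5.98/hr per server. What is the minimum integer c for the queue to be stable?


Stability requires cμ > λ ⇔ c > λ/μ.
λ/μ = 73.64/5.98 = 12.3144
Minimum integer c = ⌊12.3144⌋ + 1 = 13
Check: 13·5.98 = 77.74 > 73.64, while 12·5.98 = 71.76 ≤ 73.64

Final: 13 servers


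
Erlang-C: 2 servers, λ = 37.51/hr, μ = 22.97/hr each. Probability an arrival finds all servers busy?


a = λ/μ = 1.6330; ρ = a/2 = 0.8165
P₀ = 0.101019 (from M/M/c formula)
C(c,a) = [a^c/(c!(1−ρ))]·P₀ = [2.66669/(2·0.1835)]·0.101019
= 7.26617·0.101019 = 0.734018

Final: 0.734018


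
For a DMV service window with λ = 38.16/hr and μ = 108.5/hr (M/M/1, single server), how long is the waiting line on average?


ρ = 38.16/108.5 = 0.3517
Lq = ρ²/(1−ρ) = 0.1237/0.6483 = 0.1908

Final: 0.1908


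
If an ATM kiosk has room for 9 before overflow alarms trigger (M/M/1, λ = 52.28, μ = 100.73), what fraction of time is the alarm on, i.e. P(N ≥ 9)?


ρ = 52.28/100.73 = 0.5190
P(N ≥ n) = ρ^n = 0.5190^9 = 0.002733

Final: 0.002733


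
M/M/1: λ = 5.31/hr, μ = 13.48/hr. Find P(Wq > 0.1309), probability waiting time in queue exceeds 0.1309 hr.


ρ = 5.31/13.48 = 0.3939
P(Wq > t) = ρ·e^{−(μ−λ)t} = 0.3939·e^{−1.0695}
= 0.3939·0.343196 = 0.135191

Final: 0.135191


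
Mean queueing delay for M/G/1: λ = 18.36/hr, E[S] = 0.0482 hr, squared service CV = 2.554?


ρ = λ·E[S] = 18.36·0.0482 = 0.8850
E[S²] = E[S]²(1+C_s²) = 0.0482²·(1+2.554) = 0.008257
Wq = λ·E[S²]/(2(1−ρ)) = 18.36·0.008257/(2·0.1150) = 0.65883 hr

Final: 0.65883 hr


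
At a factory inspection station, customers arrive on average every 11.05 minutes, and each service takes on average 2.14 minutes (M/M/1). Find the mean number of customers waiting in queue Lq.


λ = 60/11.05 = 5.4299 /hr
μ = 60/2.14 = 28.0374 /hr
ρ = λ/μ = 5.4299/28.0374 = 0.1937
Lq = ρ²/(1−ρ) = 0.03751/0.8063 = 0.04651

Final: 0.04651


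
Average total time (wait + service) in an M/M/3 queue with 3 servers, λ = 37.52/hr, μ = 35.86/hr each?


a = 1.0463; ρ = 0.3488; P₀ = 0.346406
Lq = P₀·a^c·ρ/(c!(1−ρ)²) = 0.05438
Wq = Lq/λ = 0.05438/37.52 = 0.001449 hr
W = Wq + 1/μ = 0.001449 + 0.02789 = 0.02934 hr

Final: 0.02934 hr


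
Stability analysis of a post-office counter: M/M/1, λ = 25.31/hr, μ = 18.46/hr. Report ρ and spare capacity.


Total capacity cμ = 1·18.46 = 18.46/hr
ρ = λ/(cμ) = 25.31/18.46 = 1.3711
Stable ⇔ ρ < 1: NO
Spare capacity = cμ − λ = 18.46 − 25.31 = -6.85/hr

Final: ρ = 1.3711; unstable; margin = -6.85/hr


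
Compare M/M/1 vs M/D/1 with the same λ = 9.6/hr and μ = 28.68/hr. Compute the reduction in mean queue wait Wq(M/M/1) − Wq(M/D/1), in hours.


ρ = 9.6/28.68 = 0.3347
Wq(M/M/1) = ρ/(μ−λ) = 0.3347/19.08 = 0.01754 hr
Wq(M/D/1) = ρ/(2(μ−λ)) = 0.008772 hr
Savings = 0.01754 − 0.008772 = 0.008772 hr

Final: 0.008772 hr


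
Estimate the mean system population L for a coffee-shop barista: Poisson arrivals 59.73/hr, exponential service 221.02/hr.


ρ = λ/μ = 59.73/221.02 = 0.2702
L = ρ/(1−ρ) = 0.2702/(1 − 0.2702) = 0.2702/0.7298 = 0.3703

Final: 0.3703


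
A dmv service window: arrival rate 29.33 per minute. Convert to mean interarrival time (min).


Mean interarrival time = 1/λ = 1/29.33 minute = 0.03409 minute
In minutes: 0.03409 × 1 = 0.03409 min

Final: 0.03409 min


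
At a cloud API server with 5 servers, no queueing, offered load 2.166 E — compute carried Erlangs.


B(5,2.166) = 0.046632 (Erlang-B)
Carried load = a(1 − B) = 2.166·(1 − 0.046632) = 2.166·0.953368 = 2.0650 E

Final: 2.0650 Erlangs


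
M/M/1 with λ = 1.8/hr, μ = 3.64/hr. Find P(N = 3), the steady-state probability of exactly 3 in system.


ρ = 1.8/3.64 = 0.4945
P_n = (1−ρ)·ρ^n = (1 − 0.4945)·0.4945^3 = 0.5055·0.120924 = 0.061127

Final: 0.061127


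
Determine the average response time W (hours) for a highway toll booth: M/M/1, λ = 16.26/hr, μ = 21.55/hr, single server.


W = 1/(μ−λ) = 1/(21.55 − 16.26) = 1/5.29 = 0.1890 hr

Final: 0.1890 hr


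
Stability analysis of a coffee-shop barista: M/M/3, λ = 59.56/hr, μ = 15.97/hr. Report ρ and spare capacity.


Total capacity cμ = 3·15.97 = 47.91/hr
ρ = λ/(cμ) = 59.56/47.91 = 1.2432
Stable ⇔ ρ < 1: NO
Spare capacity = cμ − λ = 47.91 − 59.56 = -11.65/hr

Final: ρ = 1.2432; unstable; margin = -11.65/hr


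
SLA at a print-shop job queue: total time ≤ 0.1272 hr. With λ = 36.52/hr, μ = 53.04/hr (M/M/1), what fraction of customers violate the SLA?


W ~ Exponential(μ−λ) for M/M/1.
μ − λ = 53.04 − 36.52 = 16.5200
P(W > t) = e^{−(μ−λ)t} = e^{−2.1013} = 0.122292

Final: 0.122292


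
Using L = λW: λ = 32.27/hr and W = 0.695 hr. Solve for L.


L = λW = 32.27·0.695 = 22.4276

Final: 22.4276


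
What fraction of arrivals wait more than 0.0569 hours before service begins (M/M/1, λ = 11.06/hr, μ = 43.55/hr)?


ρ = 11.06/43.55 = 0.2540
P(Wq > t) = ρ·e^{−(μ−λ)t} = 0.2540·e^{−1.8487}
= 0.2540·0.157445 = 0.039985

Final: 0.039985


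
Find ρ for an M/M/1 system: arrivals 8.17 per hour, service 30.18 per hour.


ρ = λ/μ = 8.17/30.18 = 0.2707

Final: 0.2707


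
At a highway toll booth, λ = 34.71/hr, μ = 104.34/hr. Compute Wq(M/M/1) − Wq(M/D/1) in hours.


ρ = 34.71/104.34 = 0.3327
Wq(M/M/1) = ρ/(μ−λ) = 0.3327/69.63 = 0.004778 hr
Wq(M/D/1) = ρ/(2(μ−λ)) = 0.002389 hr
Savings = 0.004778 − 0.002389 = 0.002389 hr

Final: 0.002389 hr


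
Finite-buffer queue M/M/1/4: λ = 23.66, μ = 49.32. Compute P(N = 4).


ρ = λ/μ = 23.66/49.32 = 0.4797
P_K = (1−ρ)ρ^K/(1−ρ^(K+1)) = (0.5203·0.052962)/(1 − 0.025407)
= 0.027555/0.974593 = 0.028273

Final: 0.028273


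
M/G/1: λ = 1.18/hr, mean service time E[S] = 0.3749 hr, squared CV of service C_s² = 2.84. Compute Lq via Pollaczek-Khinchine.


ρ = λ·E[S] = 1.18·0.3749 = 0.4424
Lq = ρ²(1+C_s²)/(2(1−ρ)) = 0.1957·(1+2.84)/(2·0.5576)
= 0.1957·3.8400/1.1152 = 0.67384

Final: 0.67384


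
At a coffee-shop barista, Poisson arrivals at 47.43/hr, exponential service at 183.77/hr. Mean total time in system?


W = 1/(μ−λ) = 1/(183.77 − 47.43) = 1/136.34 = 0.007335 hr

Final: 0.007335 hr


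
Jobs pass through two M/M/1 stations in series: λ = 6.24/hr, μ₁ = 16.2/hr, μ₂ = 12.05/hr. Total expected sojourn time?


Each node sees arrival rate λ = 6.24/hr (tandem ⇒ throughput preserved).
W₁ = 1/(μ₁−λ) = 1/(16.2−6.24) = 0.10040 hr
W₂ = 1/(μ₂−λ) = 1/(12.05−6.24) = 0.17212 hr
W_total = W₁ + W₂ = 0.10040 + 0.17212 = 0.27252 hr

Final: 0.27252 hr


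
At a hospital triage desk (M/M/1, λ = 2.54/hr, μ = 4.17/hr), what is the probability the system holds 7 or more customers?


ρ = 2.54/4.17 = 0.6091
P(N ≥ n) = ρ^n = 0.6091^7 = 0.031109

Final: 0.031109


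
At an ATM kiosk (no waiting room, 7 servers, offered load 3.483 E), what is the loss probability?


B(c,a) = (a^c/c!) / Σ_{k=0}^{c} a^k/k!
a^7/7! = 1.233797
Σ terms (k=0..7): 1.00000 + 3.48300 + 6.06564 + 7.04221 + 6.13201 + 4.27156 + 2.47964 + 1.23380 = 31.707857
B = 1.233797/31.707857 = 0.038911

Final: 0.038911
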